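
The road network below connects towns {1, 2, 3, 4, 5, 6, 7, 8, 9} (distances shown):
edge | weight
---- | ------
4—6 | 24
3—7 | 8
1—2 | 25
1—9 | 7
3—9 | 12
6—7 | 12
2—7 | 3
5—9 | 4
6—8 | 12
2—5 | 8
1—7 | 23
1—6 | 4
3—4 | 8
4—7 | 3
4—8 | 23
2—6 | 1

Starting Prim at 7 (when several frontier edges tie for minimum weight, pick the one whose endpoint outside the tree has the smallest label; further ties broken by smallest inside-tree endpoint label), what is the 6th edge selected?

5-9

Grow the tree from 7 using Prim:
Step 1: cheapest edge leaving the tree is 2—7 (3); add 2.
Step 2: cheapest edge leaving the tree is 2—6 (1); add 6.
Step 3: cheapest edge leaving the tree is 4—7 (3); add 4.
Step 4: cheapest edge leaving the tree is 1—6 (4); add 1.
Step 5: cheapest edge leaving the tree is 1—9 (7); add 9.
Step 6: cheapest edge leaving the tree is 5—9 (4); add 5.
Step 7: cheapest edge leaving the tree is 3—4 (8); add 3.
Step 8: cheapest edge leaving the tree is 6—8 (12); add 8.
The 6th edge added is 5—9.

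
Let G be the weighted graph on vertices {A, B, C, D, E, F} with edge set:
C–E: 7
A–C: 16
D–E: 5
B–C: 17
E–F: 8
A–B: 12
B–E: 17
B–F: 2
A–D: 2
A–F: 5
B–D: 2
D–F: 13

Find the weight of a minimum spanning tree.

Kruskal's algorithm — process edges by increasing weight (ties by edge label):
A–D (2): add. Components now {A,D} {B} {C} {E} {F}
B–D (2): add. Components now {A,B,D} {C} {E} {F}
B–F (2): add. Components now {A,B,D,F} {C} {E}
A–F (5): skip — A and F already connected.
D–E (5): add. Components now {A,B,D,E,F} {C}
C–E (7): add. Components now {A,B,C,D,E,F}
MST edges: A–D, B–D, B–F, D–E, C–E; total weight 2+2+2+5+7 = 18.

18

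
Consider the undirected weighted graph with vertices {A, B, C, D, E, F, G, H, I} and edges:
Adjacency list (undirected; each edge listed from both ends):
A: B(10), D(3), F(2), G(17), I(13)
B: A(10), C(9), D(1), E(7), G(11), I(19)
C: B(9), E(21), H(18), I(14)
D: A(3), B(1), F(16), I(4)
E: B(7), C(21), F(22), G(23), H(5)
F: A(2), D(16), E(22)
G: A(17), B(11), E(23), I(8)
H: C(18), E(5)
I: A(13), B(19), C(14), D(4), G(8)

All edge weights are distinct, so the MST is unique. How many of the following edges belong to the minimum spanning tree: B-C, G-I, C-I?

Sort edges by weight, then run Kruskal:
B-D (1): add — endpoints in different components.
A-F (2): add — endpoints in different components.
A-D (3): add — endpoints in different components.
D-I (4): add — endpoints in different components.
E-H (5): add — endpoints in different components.
B-E (7): add — endpoints in different components.
G-I (8): add — endpoints in different components.
B-C (9): add — endpoints in different components.
MST edge set: {B-D, A-F, A-D, D-I, E-H, B-E, G-I, B-C}.
Of the listed edges, {B-C, G-I} are in the MST → 2.

2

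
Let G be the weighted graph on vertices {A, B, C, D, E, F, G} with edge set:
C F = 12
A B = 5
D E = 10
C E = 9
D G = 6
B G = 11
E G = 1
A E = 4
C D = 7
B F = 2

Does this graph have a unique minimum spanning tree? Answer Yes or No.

Yes

Kruskal: consider edges lightest-first.
E G (1): add — endpoints in different components.
B F (2): add — endpoints in different components.
A E (4): add — endpoints in different components.
A B (5): add — endpoints in different components.
D G (6): add — endpoints in different components.
C D (7): add — endpoints in different components.
Every non-tree edge has weight strictly greater than the heaviest edge on the tree path between its endpoints, so the MST is unique.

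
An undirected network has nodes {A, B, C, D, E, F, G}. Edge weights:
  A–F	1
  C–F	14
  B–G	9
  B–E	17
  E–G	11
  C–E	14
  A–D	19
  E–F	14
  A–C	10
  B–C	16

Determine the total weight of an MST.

Prim's algorithm from G:
Step 1: cheapest edge leaving the tree is B–G (9); add B.
Step 2: cheapest edge leaving the tree is E–G (11); add E.
Step 3: cheapest edge leaving the tree is C–E (14); add C.
Step 4: cheapest edge leaving the tree is A–C (10); add A.
Step 5: cheapest edge leaving the tree is A–F (1); add F.
Step 6: cheapest edge leaving the tree is A–D (19); add D.
MST edges: B–G, E–G, C–E, A–C, A–F, A–D; total weight 9+11+14+10+1+19 = 64.

64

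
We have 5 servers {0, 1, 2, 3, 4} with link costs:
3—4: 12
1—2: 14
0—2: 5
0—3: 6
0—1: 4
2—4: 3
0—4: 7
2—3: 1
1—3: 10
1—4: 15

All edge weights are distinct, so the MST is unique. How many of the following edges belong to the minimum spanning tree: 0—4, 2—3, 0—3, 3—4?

1

Kruskal: consider edges lightest-first.
2—3 (1): add — endpoints in different components.
2—4 (3): add — endpoints in different components.
0—1 (4): add — endpoints in different components.
0—2 (5): add — endpoints in different components.
MST edge set: {2—3, 2—4, 0—1, 0—2}.
Of the listed edges, {2—3} are in the MST → 1.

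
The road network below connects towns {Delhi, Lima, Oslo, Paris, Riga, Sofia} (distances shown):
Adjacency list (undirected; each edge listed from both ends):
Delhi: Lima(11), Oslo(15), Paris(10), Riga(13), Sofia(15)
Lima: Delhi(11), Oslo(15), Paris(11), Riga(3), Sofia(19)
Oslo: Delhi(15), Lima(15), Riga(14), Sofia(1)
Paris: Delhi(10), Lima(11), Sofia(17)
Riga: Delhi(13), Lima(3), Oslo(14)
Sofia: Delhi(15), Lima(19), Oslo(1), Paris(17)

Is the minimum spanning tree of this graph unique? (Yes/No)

No

Kruskal: consider edges lightest-first.
Oslo–Sofia (1): add — endpoints in different components.
Lima–Riga (3): add — endpoints in different components.
Delhi–Paris (10): add — endpoints in different components.
Delhi–Lima (11): add — endpoints in different components.
Lima–Paris (11): skip — Lima and Paris already connected.
Delhi–Riga (13): skip — Riga and Delhi already connected.
Oslo–Riga (14): add — endpoints in different components.
Non-tree edge Lima–Paris has weight 11, equal to the heaviest edge on its tree cycle — swapping gives another MST of the same weight. Not unique.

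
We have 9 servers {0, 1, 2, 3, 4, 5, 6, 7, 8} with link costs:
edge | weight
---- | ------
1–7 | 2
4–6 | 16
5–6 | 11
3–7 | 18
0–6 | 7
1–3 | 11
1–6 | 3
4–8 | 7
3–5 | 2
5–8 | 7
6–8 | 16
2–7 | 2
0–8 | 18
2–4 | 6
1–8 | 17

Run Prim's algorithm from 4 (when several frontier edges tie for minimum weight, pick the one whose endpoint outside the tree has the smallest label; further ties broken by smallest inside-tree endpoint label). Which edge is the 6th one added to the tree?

Grow the tree from 4 using Prim:
Step 1: cheapest edge leaving the tree is 2–4 (6); add 2.
Step 2: cheapest edge leaving the tree is 2–7 (2); add 7.
Step 3: cheapest edge leaving the tree is 1–7 (2); add 1.
Step 4: cheapest edge leaving the tree is 1–6 (3); add 6.
Step 5: cheapest edge leaving the tree is 0–6 (7); add 0.
Step 6: cheapest edge leaving the tree is 4–8 (7); add 8.
Step 7: cheapest edge leaving the tree is 5–8 (7); add 5.
Step 8: cheapest edge leaving the tree is 3–5 (2); add 3.
The 6th edge added is 4–8.

4-8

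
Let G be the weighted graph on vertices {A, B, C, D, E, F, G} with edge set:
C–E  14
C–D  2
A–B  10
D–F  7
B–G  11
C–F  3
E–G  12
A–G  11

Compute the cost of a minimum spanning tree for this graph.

Prim's algorithm from B:
Step 1: cheapest edge leaving the tree is A–B (10); add A.
Step 2: cheapest edge leaving the tree is A–G (11); add G.
Step 3: cheapest edge leaving the tree is E–G (12); add E.
Step 4: cheapest edge leaving the tree is C–E (14); add C.
Step 5: cheapest edge leaving the tree is C–D (2); add D.
Step 6: cheapest edge leaving the tree is C–F (3); add F.
MST edges: A–B, A–G, E–G, C–E, C–D, C–F; total weight 10+11+12+14+2+3 = 52.

52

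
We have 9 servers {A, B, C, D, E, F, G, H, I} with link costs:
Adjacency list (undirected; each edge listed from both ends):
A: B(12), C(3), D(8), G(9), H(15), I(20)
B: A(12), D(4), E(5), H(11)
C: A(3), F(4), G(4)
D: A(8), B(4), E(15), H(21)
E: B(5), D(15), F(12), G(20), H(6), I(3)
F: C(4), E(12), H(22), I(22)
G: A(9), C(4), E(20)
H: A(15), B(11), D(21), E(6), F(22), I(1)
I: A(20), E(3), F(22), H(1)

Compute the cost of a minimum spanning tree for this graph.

32

Kruskal's algorithm — process edges by increasing weight (ties by edge label):
H I (1): add — endpoints in different components.
A C (3): add — endpoints in different components.
E I (3): add — endpoints in different components.
B D (4): add — endpoints in different components.
C F (4): add — endpoints in different components.
C G (4): add — endpoints in different components.
B E (5): add — endpoints in different components.
E H (6): skip — E and H already connected.
A D (8): add — endpoints in different components.
MST edges: H I, A C, E I, B D, C F, C G, B E, A D; total weight 1+3+3+4+4+4+5+8 = 32.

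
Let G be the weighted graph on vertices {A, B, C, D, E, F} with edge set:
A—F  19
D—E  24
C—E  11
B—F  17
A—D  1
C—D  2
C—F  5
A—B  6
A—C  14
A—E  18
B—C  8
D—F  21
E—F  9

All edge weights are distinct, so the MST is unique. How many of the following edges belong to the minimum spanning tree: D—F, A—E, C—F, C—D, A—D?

3

Kruskal: consider edges lightest-first.
A—D (1): add — endpoints in different components.
C—D (2): add — endpoints in different components.
C—F (5): add — endpoints in different components.
A—B (6): add — endpoints in different components.
B—C (8): skip — B and C already connected.
E—F (9): add — endpoints in different components.
MST edge set: {A—D, C—D, C—F, A—B, E—F}.
Of the listed edges, {C—F, C—D, A—D} are in the MST → 3.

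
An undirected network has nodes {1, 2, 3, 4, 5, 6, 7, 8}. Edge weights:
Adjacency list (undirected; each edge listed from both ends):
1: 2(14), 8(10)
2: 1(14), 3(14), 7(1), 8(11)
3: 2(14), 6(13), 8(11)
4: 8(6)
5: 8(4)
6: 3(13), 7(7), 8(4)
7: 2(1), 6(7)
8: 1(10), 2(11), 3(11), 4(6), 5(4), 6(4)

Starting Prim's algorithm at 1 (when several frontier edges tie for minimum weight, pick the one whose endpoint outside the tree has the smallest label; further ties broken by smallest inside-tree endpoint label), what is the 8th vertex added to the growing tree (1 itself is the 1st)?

3

Grow the tree from 1 using Prim:
Step 1: cheapest edge leaving the tree is 1-8 (10); add 8.
Step 2: cheapest edge leaving the tree is 5-8 (4); add 5.
Step 3: cheapest edge leaving the tree is 6-8 (4); add 6.
Step 4: cheapest edge leaving the tree is 4-8 (6); add 4.
Step 5: cheapest edge leaving the tree is 6-7 (7); add 7.
Step 6: cheapest edge leaving the tree is 2-7 (1); add 2.
Step 7: cheapest edge leaving the tree is 3-8 (11); add 3.
Vertex order: 1, 8, 5, 6, 4, 7, 2, 3. The 8th vertex is 3.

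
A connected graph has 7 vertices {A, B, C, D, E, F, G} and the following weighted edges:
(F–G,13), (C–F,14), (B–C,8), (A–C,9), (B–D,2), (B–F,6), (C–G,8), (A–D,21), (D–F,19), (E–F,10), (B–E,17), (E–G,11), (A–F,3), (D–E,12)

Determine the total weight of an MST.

Sort edges by weight, then run Kruskal:
B–D (2): add. Components now {A} {B,D} {C} {E} {F} {G}
A–F (3): add. Components now {A,F} {B,D} {C} {E} {G}
B–F (6): add. Components now {A,B,D,F} {C} {E} {G}
B–C (8): add. Components now {A,B,C,D,F} {E} {G}
C–G (8): add. Components now {A,B,C,D,F,G} {E}
A–C (9): skip — A and C already connected.
E–F (10): add. Components now {A,B,C,D,E,F,G}
MST edges: B–D, A–F, B–F, B–C, C–G, E–F; total weight 2+3+6+8+8+10 = 37.

37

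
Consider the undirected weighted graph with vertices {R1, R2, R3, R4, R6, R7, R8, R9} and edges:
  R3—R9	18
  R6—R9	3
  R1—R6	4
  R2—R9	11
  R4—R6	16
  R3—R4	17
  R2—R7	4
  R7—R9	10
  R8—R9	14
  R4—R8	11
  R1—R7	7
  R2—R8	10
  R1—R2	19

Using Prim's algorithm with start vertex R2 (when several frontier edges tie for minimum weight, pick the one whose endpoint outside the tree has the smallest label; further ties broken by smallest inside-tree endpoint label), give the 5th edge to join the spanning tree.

R2-R8

Prim, starting at R2.
Step 1: frontier [R2—R7 4, R2—R8 10, R2—R9 11, R1—R2 19] → take R2—R7 (4); add R7.
Step 2: frontier [R2—R8 10, R2—R9 11, R1—R2 19, R1—R7 7, R7—R9 10] → take R1—R7 (7); add R1.
Step 3: frontier [R1—R6 4, R2—R8 10, R2—R9 11, R7—R9 10] → take R1—R6 (4); add R6.
Step 4: frontier [R2—R8 10, R2—R9 11, R6—R9 3, R4—R6 16, R7—R9 10] → take R6—R9 (3); add R9.
Step 5: frontier [R2—R8 10, R4—R6 16, R8—R9 14, R3—R9 18] → take R2—R8 (10); add R8.
Step 6: frontier [R4—R6 16, R4—R8 11, R3—R9 18] → take R4—R8 (11); add R4.
Step 7: frontier [R3—R4 17, R3—R9 18] → take R3—R4 (17); add R3.
The 5th edge added is R2—R8.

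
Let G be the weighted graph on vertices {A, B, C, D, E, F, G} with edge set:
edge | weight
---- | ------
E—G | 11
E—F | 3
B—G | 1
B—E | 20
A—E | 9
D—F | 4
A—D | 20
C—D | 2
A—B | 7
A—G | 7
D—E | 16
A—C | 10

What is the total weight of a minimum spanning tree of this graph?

Kruskal's algorithm — process edges by increasing weight (ties by edge label):
B—G (1): add — endpoints in different components.
C—D (2): add — endpoints in different components.
E—F (3): add — endpoints in different components.
D—F (4): add — endpoints in different components.
A—B (7): add — endpoints in different components.
A—G (7): skip — A and G already connected.
A—E (9): add — endpoints in different components.
MST edges: B—G, C—D, E—F, D—F, A—B, A—E; total weight 1+2+3+4+7+9 = 26.

26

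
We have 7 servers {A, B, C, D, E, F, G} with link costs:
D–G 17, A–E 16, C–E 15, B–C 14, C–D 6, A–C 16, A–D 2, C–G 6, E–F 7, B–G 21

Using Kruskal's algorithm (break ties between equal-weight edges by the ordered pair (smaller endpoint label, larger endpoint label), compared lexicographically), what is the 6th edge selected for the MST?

Kruskal's algorithm — process edges by increasing weight (ties by edge label):
A–D (2): add. Components now {A,D} {B} {C} {E} {F} {G}
C–D (6): add. Components now {A,C,D} {B} {E} {F} {G}
C–G (6): add. Components now {A,C,D,G} {B} {E} {F}
E–F (7): add. Components now {A,C,D,G} {B} {E,F}
B–C (14): add. Components now {A,B,C,D,G} {E,F}
C–E (15): add. Components now {A,B,C,D,E,F,G}
The 6th edge added is C–E.

C-E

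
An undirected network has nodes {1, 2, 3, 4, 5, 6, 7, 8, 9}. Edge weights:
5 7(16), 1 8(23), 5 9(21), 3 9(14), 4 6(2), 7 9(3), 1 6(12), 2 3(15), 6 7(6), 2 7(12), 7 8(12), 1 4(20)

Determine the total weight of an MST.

Prim, starting at 9.
Step 1: cheapest edge leaving the tree is 7 9 (3); add 7.
Step 2: cheapest edge leaving the tree is 6 7 (6); add 6.
Step 3: cheapest edge leaving the tree is 4 6 (2); add 4.
Step 4: cheapest edge leaving the tree is 1 6 (12); add 1.
Step 5: cheapest edge leaving the tree is 2 7 (12); add 2.
Step 6: cheapest edge leaving the tree is 7 8 (12); add 8.
Step 7: cheapest edge leaving the tree is 3 9 (14); add 3.
Step 8: cheapest edge leaving the tree is 5 7 (16); add 5.
MST edges: 7 9, 6 7, 4 6, 1 6, 2 7, 7 8, 3 9, 5 7; total weight 3+6+2+12+12+12+14+16 = 77.

77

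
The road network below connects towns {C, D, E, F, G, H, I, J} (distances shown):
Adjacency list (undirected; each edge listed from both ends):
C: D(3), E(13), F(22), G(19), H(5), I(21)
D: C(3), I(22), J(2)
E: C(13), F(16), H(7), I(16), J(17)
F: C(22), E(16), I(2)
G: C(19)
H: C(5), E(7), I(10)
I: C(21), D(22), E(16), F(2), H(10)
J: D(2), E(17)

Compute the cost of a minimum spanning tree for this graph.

Kruskal's algorithm — process edges by increasing weight (ties by edge label):
D-J (2): add — endpoints in different components.
F-I (2): add — endpoints in different components.
C-D (3): add — endpoints in different components.
C-H (5): add — endpoints in different components.
E-H (7): add — endpoints in different components.
H-I (10): add — endpoints in different components.
C-E (13): skip — C and E already connected.
E-F (16): skip — E and F already connected.
E-I (16): skip — E and I already connected.
E-J (17): skip — E and J already connected.
C-G (19): add — endpoints in different components.
MST edges: D-J, F-I, C-D, C-H, E-H, H-I, C-G; total weight 2+2+3+5+7+10+19 = 48.

48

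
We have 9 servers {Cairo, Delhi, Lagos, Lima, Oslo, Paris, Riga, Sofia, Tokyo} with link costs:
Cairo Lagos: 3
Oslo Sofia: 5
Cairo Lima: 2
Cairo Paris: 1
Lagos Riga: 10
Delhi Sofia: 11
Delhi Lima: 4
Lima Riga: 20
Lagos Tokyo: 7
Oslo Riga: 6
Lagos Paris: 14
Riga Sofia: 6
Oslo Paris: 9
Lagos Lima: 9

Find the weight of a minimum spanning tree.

Kruskal's algorithm — process edges by increasing weight (ties by edge label):
Cairo Paris (1): add — endpoints in different components.
Cairo Lima (2): add — endpoints in different components.
Cairo Lagos (3): add — endpoints in different components.
Delhi Lima (4): add — endpoints in different components.
Oslo Sofia (5): add — endpoints in different components.
Oslo Riga (6): add — endpoints in different components.
Riga Sofia (6): skip — Riga and Sofia already connected.
Lagos Tokyo (7): add — endpoints in different components.
Lagos Lima (9): skip — Lima and Lagos already connected.
Oslo Paris (9): add — endpoints in different components.
MST edges: Cairo Paris, Cairo Lima, Cairo Lagos, Delhi Lima, Oslo Sofia, Oslo Riga, Lagos Tokyo, Oslo Paris; total weight 1+2+3+4+5+6+7+9 = 37.

37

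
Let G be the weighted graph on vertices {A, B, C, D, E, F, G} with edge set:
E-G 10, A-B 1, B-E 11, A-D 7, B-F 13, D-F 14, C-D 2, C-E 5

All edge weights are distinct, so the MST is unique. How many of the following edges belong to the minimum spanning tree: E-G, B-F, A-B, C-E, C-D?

Kruskal's algorithm — process edges by increasing weight (ties by edge label):
A-B (1): add. Components now {A,B} {C} {D} {E} {F} {G}
C-D (2): add. Components now {A,B} {C,D} {E} {F} {G}
C-E (5): add. Components now {A,B} {C,D,E} {F} {G}
A-D (7): add. Components now {A,B,C,D,E} {F} {G}
E-G (10): add. Components now {A,B,C,D,E,G} {F}
B-E (11): skip — B and E already connected.
B-F (13): add. Components now {A,B,C,D,E,F,G}
MST edge set: {A-B, C-D, C-E, A-D, E-G, B-F}.
Of the listed edges, {E-G, B-F, A-B, C-E, C-D} are in the MST → 5.

5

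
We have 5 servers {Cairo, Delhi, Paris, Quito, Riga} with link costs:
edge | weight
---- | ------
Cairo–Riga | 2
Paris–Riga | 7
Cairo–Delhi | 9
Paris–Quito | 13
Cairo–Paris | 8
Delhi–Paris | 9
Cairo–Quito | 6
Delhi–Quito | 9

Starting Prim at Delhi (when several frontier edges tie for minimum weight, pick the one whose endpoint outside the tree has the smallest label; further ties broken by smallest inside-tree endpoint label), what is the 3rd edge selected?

Prim, starting at Delhi.
Step 1: cheapest edge leaving the tree is Cairo–Delhi (9); add Cairo.
Step 2: cheapest edge leaving the tree is Cairo–Riga (2); add Riga.
Step 3: cheapest edge leaving the tree is Cairo–Quito (6); add Quito.
Step 4: cheapest edge leaving the tree is Paris–Riga (7); add Paris.
The 3rd edge added is Cairo–Quito.

Cairo-Quito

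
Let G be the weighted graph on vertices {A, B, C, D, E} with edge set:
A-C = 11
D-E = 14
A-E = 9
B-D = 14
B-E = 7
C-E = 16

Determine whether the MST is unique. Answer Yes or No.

No

Sort edges by weight, then run Kruskal:
B-E (7): add — endpoints in different components.
A-E (9): add — endpoints in different components.
A-C (11): add — endpoints in different components.
B-D (14): add — endpoints in different components.
Non-tree edge D-E has weight 14, equal to the heaviest edge on its tree cycle — swapping gives another MST of the same weight. Not unique.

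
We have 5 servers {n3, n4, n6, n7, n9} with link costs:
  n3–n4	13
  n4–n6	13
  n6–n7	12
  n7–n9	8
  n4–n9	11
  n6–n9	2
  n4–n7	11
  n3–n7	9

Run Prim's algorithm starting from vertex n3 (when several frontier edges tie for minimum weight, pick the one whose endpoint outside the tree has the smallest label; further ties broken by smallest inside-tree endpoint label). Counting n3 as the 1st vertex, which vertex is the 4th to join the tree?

n6

Prim, starting at n3.
Step 1: cheapest edge leaving the tree is n3–n7 (9); add n7.
Step 2: cheapest edge leaving the tree is n7–n9 (8); add n9.
Step 3: cheapest edge leaving the tree is n6–n9 (2); add n6.
Step 4: cheapest edge leaving the tree is n4–n7 (11); add n4.
Vertex order: n3, n7, n9, n6, n4. The 4th vertex is n6.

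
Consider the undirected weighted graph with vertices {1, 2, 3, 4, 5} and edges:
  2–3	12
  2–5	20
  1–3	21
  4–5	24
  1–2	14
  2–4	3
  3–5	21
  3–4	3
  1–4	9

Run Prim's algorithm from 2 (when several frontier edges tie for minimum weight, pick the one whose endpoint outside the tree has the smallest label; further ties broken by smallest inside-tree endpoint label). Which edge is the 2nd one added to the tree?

Prim, starting at 2.
Step 1: cheapest edge leaving the tree is 2–4 (3); add 4.
Step 2: cheapest edge leaving the tree is 3–4 (3); add 3.
Step 3: cheapest edge leaving the tree is 1–4 (9); add 1.
Step 4: cheapest edge leaving the tree is 2–5 (20); add 5.
The 2nd edge added is 3–4.

3-4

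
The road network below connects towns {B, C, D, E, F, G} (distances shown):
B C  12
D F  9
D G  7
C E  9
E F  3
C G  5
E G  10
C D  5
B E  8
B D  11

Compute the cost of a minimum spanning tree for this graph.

Kruskal's algorithm — process edges by increasing weight (ties by edge label):
E F (3): add. Components now {B} {C} {D} {E,F} {G}
C D (5): add. Components now {B} {C,D} {E,F} {G}
C G (5): add. Components now {B} {C,D,G} {E,F}
D G (7): skip — D and G already connected.
B E (8): add. Components now {B,E,F} {C,D,G}
C E (9): add. Components now {B,C,D,E,F,G}
MST edges: E F, C D, C G, B E, C E; total weight 3+5+5+8+9 = 30.

30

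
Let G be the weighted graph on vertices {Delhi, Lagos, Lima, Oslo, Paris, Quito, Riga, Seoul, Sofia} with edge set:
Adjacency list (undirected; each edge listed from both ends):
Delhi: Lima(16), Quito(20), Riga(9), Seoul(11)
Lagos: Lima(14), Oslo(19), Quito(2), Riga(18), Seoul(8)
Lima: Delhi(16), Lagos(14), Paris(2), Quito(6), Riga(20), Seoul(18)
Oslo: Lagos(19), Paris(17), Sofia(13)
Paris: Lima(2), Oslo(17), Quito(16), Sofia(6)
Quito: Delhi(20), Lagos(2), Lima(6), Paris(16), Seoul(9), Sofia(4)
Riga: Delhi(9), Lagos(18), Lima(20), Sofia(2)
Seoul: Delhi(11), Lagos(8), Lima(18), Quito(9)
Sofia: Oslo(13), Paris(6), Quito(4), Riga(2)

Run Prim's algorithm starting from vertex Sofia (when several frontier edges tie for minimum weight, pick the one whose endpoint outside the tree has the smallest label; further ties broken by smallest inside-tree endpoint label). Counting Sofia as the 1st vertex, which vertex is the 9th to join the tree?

Oslo

Grow the tree from Sofia using Prim:
Step 1: cheapest edge leaving the tree is Riga-Sofia (2); add Riga.
Step 2: cheapest edge leaving the tree is Quito-Sofia (4); add Quito.
Step 3: cheapest edge leaving the tree is Lagos-Quito (2); add Lagos.
Step 4: cheapest edge leaving the tree is Lima-Quito (6); add Lima.
Step 5: cheapest edge leaving the tree is Lima-Paris (2); add Paris.
Step 6: cheapest edge leaving the tree is Lagos-Seoul (8); add Seoul.
Step 7: cheapest edge leaving the tree is Delhi-Riga (9); add Delhi.
Step 8: cheapest edge leaving the tree is Oslo-Sofia (13); add Oslo.
Vertex order: Sofia, Riga, Quito, Lagos, Lima, Paris, Seoul, Delhi, Oslo. The 9th vertex is Oslo.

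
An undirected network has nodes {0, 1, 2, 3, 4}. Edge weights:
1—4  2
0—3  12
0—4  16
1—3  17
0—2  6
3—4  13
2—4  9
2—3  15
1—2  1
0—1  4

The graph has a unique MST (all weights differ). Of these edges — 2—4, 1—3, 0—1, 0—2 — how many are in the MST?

1

Kruskal: consider edges lightest-first.
1—2 (1): add. Components now {0} {1,2} {3} {4}
1—4 (2): add. Components now {0} {1,2,4} {3}
0—1 (4): add. Components now {0,1,2,4} {3}
0—2 (6): skip — 0 and 2 already connected.
2—4 (9): skip — 2 and 4 already connected.
0—3 (12): add. Components now {0,1,2,3,4}
MST edge set: {1—2, 1—4, 0—1, 0—3}.
Of the listed edges, {0—1} are in the MST → 1.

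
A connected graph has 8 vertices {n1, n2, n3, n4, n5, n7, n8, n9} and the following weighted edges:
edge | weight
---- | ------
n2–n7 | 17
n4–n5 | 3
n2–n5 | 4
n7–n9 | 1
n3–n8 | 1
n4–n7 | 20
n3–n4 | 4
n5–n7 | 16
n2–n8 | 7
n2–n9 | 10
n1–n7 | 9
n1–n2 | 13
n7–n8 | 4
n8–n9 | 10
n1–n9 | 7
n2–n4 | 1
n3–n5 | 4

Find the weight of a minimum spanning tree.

21

Prim, starting at n1.
Step 1: cheapest edge leaving the tree is n1–n9 (7); add n9.
Step 2: cheapest edge leaving the tree is n7–n9 (1); add n7.
Step 3: cheapest edge leaving the tree is n7–n8 (4); add n8.
Step 4: cheapest edge leaving the tree is n3–n8 (1); add n3.
Step 5: cheapest edge leaving the tree is n3–n4 (4); add n4.
Step 6: cheapest edge leaving the tree is n2–n4 (1); add n2.
Step 7: cheapest edge leaving the tree is n4–n5 (3); add n5.
MST edges: n1–n9, n7–n9, n7–n8, n3–n8, n3–n4, n2–n4, n4–n5; total weight 7+1+4+1+4+1+3 = 21.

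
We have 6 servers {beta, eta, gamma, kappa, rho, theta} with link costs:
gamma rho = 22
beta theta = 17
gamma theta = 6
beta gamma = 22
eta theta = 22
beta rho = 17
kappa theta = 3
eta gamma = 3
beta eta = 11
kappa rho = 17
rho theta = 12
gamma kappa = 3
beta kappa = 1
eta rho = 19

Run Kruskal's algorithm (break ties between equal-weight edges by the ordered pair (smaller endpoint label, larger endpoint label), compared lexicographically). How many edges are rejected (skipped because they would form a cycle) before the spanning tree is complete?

Sort edges by weight, then run Kruskal:
beta kappa (1): add. Components now {beta,kappa} {rho} {theta} {gamma} {eta}
eta gamma (3): add. Components now {beta,kappa} {rho} {theta} {eta,gamma}
gamma kappa (3): add. Components now {beta,eta,gamma,kappa} {rho} {theta}
kappa theta (3): add. Components now {beta,eta,gamma,kappa,theta} {rho}
gamma theta (6): skip — theta and gamma already connected.
beta eta (11): skip — beta and eta already connected.
rho theta (12): add. Components now {beta,eta,gamma,kappa,rho,theta}
Edges rejected before the tree was complete: 2.

2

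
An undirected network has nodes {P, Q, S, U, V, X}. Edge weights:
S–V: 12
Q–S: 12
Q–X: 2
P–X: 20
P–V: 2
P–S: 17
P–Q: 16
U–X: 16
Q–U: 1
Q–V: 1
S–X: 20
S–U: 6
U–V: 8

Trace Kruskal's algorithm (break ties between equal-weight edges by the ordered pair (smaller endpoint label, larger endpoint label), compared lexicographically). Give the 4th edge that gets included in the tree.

Q-X

Kruskal: consider edges lightest-first.
Q–U (1): add — endpoints in different components.
Q–V (1): add — endpoints in different components.
P–V (2): add — endpoints in different components.
Q–X (2): add — endpoints in different components.
S–U (6): add — endpoints in different components.
The 4th edge added is Q–X.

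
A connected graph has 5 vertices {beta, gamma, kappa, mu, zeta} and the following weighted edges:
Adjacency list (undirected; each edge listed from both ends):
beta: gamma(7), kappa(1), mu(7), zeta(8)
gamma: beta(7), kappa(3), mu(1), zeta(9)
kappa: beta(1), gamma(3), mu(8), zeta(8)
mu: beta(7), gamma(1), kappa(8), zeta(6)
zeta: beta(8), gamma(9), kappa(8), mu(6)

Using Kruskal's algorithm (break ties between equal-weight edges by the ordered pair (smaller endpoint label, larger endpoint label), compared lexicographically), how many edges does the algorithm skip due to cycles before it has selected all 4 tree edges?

0

Kruskal: consider edges lightest-first.
beta kappa (1): add. Components now {mu} {beta,kappa} {zeta} {gamma}
gamma mu (1): add. Components now {gamma,mu} {beta,kappa} {zeta}
gamma kappa (3): add. Components now {beta,gamma,kappa,mu} {zeta}
mu zeta (6): add. Components now {beta,gamma,kappa,mu,zeta}
Edges rejected before the tree was complete: 0.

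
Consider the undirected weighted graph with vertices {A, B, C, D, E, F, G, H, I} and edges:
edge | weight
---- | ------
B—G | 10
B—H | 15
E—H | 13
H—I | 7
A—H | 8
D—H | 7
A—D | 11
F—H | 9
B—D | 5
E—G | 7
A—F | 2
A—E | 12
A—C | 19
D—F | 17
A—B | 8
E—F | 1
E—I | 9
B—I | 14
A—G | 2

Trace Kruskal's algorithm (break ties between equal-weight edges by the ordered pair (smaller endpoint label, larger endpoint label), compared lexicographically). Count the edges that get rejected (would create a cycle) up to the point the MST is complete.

11

Kruskal's algorithm — process edges by increasing weight (ties by edge label):
E—F (1): add — endpoints in different components.
A—F (2): add — endpoints in different components.
A—G (2): add — endpoints in different components.
B—D (5): add — endpoints in different components.
D—H (7): add — endpoints in different components.
E—G (7): skip — E and G already connected.
H—I (7): add — endpoints in different components.
A—B (8): add — endpoints in different components.
A—H (8): skip — A and H already connected.
E—I (9): skip — E and I already connected.
F—H (9): skip — F and H already connected.
B—G (10): skip — B and G already connected.
A—D (11): skip — A and D already connected.
A—E (12): skip — A and E already connected.
E—H (13): skip — E and H already connected.
B—I (14): skip — B and I already connected.
B—H (15): skip — B and H already connected.
D—F (17): skip — D and F already connected.
A—C (19): add — endpoints in different components.
Edges rejected before the tree was complete: 11.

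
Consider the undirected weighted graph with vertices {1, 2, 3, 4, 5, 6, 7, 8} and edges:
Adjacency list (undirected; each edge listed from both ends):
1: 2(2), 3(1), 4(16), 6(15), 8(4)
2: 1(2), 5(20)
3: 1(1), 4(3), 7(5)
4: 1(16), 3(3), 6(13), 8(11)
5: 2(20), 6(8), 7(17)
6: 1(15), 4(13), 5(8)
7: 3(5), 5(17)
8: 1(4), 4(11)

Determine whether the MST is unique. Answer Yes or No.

Yes

Sort edges by weight, then run Kruskal:
1 3 (1): add — endpoints in different components.
1 2 (2): add — endpoints in different components.
3 4 (3): add — endpoints in different components.
1 8 (4): add — endpoints in different components.
3 7 (5): add — endpoints in different components.
5 6 (8): add — endpoints in different components.
4 8 (11): skip — 4 and 8 already connected.
4 6 (13): add — endpoints in different components.
Every non-tree edge has weight strictly greater than the heaviest edge on the tree path between its endpoints, so the MST is unique.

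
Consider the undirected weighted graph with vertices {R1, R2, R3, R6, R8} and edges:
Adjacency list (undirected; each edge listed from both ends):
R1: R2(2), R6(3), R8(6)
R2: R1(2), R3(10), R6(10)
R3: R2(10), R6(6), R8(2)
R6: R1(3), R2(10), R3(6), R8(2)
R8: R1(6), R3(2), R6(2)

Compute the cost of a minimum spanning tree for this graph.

Prim's algorithm from R3:
Step 1: cheapest edge leaving the tree is R3—R8 (2); add R8.
Step 2: cheapest edge leaving the tree is R6—R8 (2); add R6.
Step 3: cheapest edge leaving the tree is R1—R6 (3); add R1.
Step 4: cheapest edge leaving the tree is R1—R2 (2); add R2.
MST edges: R3—R8, R6—R8, R1—R6, R1—R2; total weight 2+2+3+2 = 9.

9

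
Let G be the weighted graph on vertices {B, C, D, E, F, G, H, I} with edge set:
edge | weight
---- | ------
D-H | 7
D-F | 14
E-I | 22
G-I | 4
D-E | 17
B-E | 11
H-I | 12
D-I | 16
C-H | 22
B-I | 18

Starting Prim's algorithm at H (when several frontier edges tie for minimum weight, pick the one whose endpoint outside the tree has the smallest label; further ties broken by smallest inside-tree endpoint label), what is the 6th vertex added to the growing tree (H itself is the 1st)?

Grow the tree from H using Prim:
Step 1: frontier [D-H 7, H-I 12, C-H 22] → take D-H (7); add D.
Step 2: frontier [D-F 14, D-I 16, D-E 17, H-I 12, C-H 22] → take H-I (12); add I.
Step 3: frontier [D-F 14, D-E 17, C-H 22, G-I 4, B-I 18, E-I 22] → take G-I (4); add G.
Step 4: frontier [D-F 14, D-E 17, C-H 22, B-I 18, E-I 22] → take D-F (14); add F.
Step 5: frontier [D-E 17, C-H 22, B-I 18, E-I 22] → take D-E (17); add E.
Step 6: frontier [B-E 11, C-H 22, B-I 18] → take B-E (11); add B.
Step 7: frontier [C-H 22] → take C-H (22); add C.
Vertex order: H, D, I, G, F, E, B, C. The 6th vertex is E.

E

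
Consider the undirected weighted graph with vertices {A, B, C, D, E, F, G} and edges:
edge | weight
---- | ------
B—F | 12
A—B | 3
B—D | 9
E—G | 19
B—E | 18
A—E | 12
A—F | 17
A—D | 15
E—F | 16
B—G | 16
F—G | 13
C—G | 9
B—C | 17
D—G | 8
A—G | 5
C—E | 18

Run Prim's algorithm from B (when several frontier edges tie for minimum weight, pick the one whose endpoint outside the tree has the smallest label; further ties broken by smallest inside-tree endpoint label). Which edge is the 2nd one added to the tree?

Prim's algorithm from B:
Step 1: cheapest edge leaving the tree is A—B (3); add A.
Step 2: cheapest edge leaving the tree is A—G (5); add G.
Step 3: cheapest edge leaving the tree is D—G (8); add D.
Step 4: cheapest edge leaving the tree is C—G (9); add C.
Step 5: cheapest edge leaving the tree is A—E (12); add E.
Step 6: cheapest edge leaving the tree is B—F (12); add F.
The 2nd edge added is A—G.

A-G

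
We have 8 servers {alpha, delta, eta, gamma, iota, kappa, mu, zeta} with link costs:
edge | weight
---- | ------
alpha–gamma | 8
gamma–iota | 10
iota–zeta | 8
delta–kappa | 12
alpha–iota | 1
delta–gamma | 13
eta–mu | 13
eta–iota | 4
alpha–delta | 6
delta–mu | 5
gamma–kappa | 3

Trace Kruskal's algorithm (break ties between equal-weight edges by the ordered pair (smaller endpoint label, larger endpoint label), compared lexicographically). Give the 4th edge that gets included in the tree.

Sort edges by weight, then run Kruskal:
alpha–iota (1): add — endpoints in different components.
gamma–kappa (3): add — endpoints in different components.
eta–iota (4): add — endpoints in different components.
delta–mu (5): add — endpoints in different components.
alpha–delta (6): add — endpoints in different components.
alpha–gamma (8): add — endpoints in different components.
iota–zeta (8): add — endpoints in different components.
The 4th edge added is delta–mu.

delta-mu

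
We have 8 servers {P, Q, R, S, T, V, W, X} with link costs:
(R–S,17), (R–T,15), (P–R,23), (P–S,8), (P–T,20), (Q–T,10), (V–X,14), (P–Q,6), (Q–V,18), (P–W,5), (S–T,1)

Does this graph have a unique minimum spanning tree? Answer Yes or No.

Kruskal: consider edges lightest-first.
S–T (1): add — endpoints in different components.
P–W (5): add — endpoints in different components.
P–Q (6): add — endpoints in different components.
P–S (8): add — endpoints in different components.
Q–T (10): skip — T and Q already connected.
V–X (14): add — endpoints in different components.
R–T (15): add — endpoints in different components.
R–S (17): skip — S and R already connected.
Q–V (18): add — endpoints in different components.
Every non-tree edge has weight strictly greater than the heaviest edge on the tree path between its endpoints, so the MST is unique.

Yes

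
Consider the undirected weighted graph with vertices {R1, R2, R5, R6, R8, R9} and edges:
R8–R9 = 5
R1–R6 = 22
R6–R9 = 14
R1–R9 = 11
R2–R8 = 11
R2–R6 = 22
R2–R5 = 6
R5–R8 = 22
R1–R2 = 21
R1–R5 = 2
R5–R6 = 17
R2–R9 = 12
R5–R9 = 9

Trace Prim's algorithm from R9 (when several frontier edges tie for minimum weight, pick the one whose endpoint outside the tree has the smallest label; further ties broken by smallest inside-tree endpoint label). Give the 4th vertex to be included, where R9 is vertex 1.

Prim, starting at R9.
Step 1: frontier [R8–R9 5, R5–R9 9, R1–R9 11, R2–R9 12, R6–R9 14] → take R8–R9 (5); add R8.
Step 2: frontier [R2–R8 11, R5–R8 22, R5–R9 9, R1–R9 11, R2–R9 12, R6–R9 14] → take R5–R9 (9); add R5.
Step 3: frontier [R1–R5 2, R2–R5 6, R5–R6 17, R2–R8 11, R1–R9 11, R2–R9 12, R6–R9 14] → take R1–R5 (2); add R1.
Step 4: frontier [R1–R2 21, R1–R6 22, R2–R5 6, R5–R6 17, R2–R8 11, R2–R9 12, R6–R9 14] → take R2–R5 (6); add R2.
Step 5: frontier [R1–R6 22, R2–R6 22, R5–R6 17, R6–R9 14] → take R6–R9 (14); add R6.
Vertex order: R9, R8, R5, R1, R2, R6. The 4th vertex is R1.

R1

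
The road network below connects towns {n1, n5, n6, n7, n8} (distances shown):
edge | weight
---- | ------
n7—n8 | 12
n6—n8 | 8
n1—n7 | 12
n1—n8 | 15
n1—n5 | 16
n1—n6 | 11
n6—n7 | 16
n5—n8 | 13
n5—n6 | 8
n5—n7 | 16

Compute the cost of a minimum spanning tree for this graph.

Prim, starting at n6.
Step 1: frontier [n5—n6 8, n6—n8 8, n1—n6 11, n6—n7 16] → take n5—n6 (8); add n5.
Step 2: frontier [n5—n8 13, n1—n5 16, n5—n7 16, n6—n8 8, n1—n6 11, n6—n7 16] → take n6—n8 (8); add n8.
Step 3: frontier [n1—n5 16, n5—n7 16, n1—n6 11, n6—n7 16, n7—n8 12, n1—n8 15] → take n1—n6 (11); add n1.
Step 4: frontier [n1—n7 12, n5—n7 16, n6—n7 16, n7—n8 12] → take n1—n7 (12); add n7.
MST edges: n5—n6, n6—n8, n1—n6, n1—n7; total weight 8+8+11+12 = 39.

39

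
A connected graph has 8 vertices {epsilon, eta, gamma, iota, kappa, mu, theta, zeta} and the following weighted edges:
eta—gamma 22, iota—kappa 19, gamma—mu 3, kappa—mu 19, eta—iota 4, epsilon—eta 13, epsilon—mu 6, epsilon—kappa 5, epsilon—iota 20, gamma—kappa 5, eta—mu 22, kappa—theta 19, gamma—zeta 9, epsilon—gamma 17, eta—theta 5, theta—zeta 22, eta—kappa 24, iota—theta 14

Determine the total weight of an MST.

44

Prim's algorithm from zeta:
Step 1: cheapest edge leaving the tree is gamma—zeta (9); add gamma.
Step 2: cheapest edge leaving the tree is gamma—mu (3); add mu.
Step 3: cheapest edge leaving the tree is gamma—kappa (5); add kappa.
Step 4: cheapest edge leaving the tree is epsilon—kappa (5); add epsilon.
Step 5: cheapest edge leaving the tree is epsilon—eta (13); add eta.
Step 6: cheapest edge leaving the tree is eta—iota (4); add iota.
Step 7: cheapest edge leaving the tree is eta—theta (5); add theta.
MST edges: gamma—zeta, gamma—mu, gamma—kappa, epsilon—kappa, epsilon—eta, eta—iota, eta—theta; total weight 9+3+5+5+13+4+5 = 44.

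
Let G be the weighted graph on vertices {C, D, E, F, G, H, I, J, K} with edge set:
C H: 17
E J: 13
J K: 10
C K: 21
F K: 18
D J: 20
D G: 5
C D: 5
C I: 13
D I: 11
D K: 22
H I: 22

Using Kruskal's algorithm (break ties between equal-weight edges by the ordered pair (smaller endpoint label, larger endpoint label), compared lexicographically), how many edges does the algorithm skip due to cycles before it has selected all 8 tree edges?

1

Kruskal: consider edges lightest-first.
C D (5): add — endpoints in different components.
D G (5): add — endpoints in different components.
J K (10): add — endpoints in different components.
D I (11): add — endpoints in different components.
C I (13): skip — C and I already connected.
E J (13): add — endpoints in different components.
C H (17): add — endpoints in different components.
F K (18): add — endpoints in different components.
D J (20): add — endpoints in different components.
Edges rejected before the tree was complete: 1.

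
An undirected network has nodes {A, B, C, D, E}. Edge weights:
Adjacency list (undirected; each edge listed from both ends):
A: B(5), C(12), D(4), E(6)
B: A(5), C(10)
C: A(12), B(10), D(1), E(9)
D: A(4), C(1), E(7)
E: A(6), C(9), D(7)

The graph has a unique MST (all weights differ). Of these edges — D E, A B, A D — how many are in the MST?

2

Kruskal: consider edges lightest-first.
C D (1): add — endpoints in different components.
A D (4): add — endpoints in different components.
A B (5): add — endpoints in different components.
A E (6): add — endpoints in different components.
MST edge set: {C D, A D, A B, A E}.
Of the listed edges, {A B, A D} are in the MST → 2.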